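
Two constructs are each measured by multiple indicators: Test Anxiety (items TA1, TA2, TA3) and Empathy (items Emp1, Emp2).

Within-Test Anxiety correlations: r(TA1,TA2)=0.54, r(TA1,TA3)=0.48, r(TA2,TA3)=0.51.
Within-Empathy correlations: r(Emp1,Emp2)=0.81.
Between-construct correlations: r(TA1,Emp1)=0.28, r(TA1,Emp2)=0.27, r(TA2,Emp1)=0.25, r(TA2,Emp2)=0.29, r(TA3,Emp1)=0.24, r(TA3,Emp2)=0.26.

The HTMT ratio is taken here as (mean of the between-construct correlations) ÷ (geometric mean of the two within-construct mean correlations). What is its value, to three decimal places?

0.412

Mean heterotrait r = 1.59/6 = 0.2650.
Mean within-TA = 1.53/3 = 0.5100; mean within-Emp = 0.81/1 = 0.8100.
Geometric mean = √(0.5100 × 0.8100) = 0.6427.
HTMT = 0.2650 / 0.6427 = 0.412.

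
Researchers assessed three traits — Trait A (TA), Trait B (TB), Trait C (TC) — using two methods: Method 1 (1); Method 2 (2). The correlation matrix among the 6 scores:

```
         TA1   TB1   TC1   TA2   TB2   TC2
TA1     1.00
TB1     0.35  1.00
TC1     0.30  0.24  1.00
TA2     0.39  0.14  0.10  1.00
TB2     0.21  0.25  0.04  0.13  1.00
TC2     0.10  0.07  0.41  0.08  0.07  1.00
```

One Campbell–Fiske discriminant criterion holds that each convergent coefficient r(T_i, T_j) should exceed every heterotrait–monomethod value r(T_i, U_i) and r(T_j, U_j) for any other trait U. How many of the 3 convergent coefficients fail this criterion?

1

Convergent coefficients and their comparison sets:
TA (methods 1·2): 0.39 vs {0.35, 0.13, 0.30, 0.08} → pass.
TB (methods 1·2): 0.25 vs {0.35, 0.13, 0.24, 0.07} → fail.
TC (methods 1·2): 0.41 vs {0.30, 0.08, 0.24, 0.07} → pass.
1 of 3 fail.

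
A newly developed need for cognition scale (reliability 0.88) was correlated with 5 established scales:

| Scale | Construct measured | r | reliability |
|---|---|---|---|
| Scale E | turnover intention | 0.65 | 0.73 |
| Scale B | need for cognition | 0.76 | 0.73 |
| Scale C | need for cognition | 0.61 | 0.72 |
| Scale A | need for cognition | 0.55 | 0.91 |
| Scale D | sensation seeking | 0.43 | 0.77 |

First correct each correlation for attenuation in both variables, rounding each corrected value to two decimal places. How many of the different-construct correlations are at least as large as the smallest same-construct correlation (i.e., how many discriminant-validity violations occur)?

Disattenuated r (r / √(r_scale · r_new)):
  Scale E (disc): 0.65 / √(0.73·0.88) = 0.81
  Scale B (conv): 0.76 / √(0.73·0.88) = 0.95
  Scale C (conv): 0.61 / √(0.72·0.88) = 0.77
  Scale A (conv): 0.55 / √(0.91·0.88) = 0.61
  Scale D (disc): 0.43 / √(0.77·0.88) = 0.52
Smallest convergent = 0.61. Discriminant values: 0.81, 0.52; count ≥ 0.61 → 1.

1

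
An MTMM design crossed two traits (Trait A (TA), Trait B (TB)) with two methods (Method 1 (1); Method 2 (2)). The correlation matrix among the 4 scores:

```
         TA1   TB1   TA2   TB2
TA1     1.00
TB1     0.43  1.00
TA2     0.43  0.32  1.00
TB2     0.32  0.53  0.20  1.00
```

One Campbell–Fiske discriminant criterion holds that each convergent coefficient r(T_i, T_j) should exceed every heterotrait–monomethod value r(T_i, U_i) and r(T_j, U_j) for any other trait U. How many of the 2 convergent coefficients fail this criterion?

Each convergent coefficient versus the relevant comparison correlations:
TA (methods 1·2): 0.43 vs {0.43, 0.20} → fail.
TB (methods 1·2): 0.53 vs {0.43, 0.20} → pass.
1 of 2 fail.

1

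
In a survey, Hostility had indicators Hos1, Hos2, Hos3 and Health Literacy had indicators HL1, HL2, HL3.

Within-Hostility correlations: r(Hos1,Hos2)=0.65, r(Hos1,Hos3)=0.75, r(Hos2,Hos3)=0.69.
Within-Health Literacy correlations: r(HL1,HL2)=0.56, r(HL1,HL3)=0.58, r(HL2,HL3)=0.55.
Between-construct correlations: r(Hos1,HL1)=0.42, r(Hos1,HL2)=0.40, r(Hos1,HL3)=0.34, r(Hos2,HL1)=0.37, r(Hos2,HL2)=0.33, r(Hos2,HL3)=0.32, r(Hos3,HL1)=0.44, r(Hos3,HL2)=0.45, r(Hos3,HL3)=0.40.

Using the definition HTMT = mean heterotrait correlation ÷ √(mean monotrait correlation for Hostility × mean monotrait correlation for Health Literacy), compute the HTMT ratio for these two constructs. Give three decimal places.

Mean heterotrait r = 3.47/9 = 0.3856.
Mean within-Hos = 2.09/3 = 0.6967; mean within-HL = 1.69/3 = 0.5633.
Geometric mean = √(0.6967 × 0.5633) = 0.6265.
HTMT = 0.3856 / 0.6265 = 0.615.

0.615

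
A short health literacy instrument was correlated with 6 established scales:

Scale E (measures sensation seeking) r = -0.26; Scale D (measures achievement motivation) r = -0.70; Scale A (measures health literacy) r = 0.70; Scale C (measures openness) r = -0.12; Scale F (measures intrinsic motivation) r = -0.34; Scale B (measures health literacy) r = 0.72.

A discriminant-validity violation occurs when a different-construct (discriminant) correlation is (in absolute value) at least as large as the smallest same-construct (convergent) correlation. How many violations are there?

Convergent (same construct = health literacy): Scale A, Scale B.
Smallest convergent = 0.70. Discriminant |r|: 0.26, 0.70, 0.12, 0.34; count ≥ 0.70 → 1.

1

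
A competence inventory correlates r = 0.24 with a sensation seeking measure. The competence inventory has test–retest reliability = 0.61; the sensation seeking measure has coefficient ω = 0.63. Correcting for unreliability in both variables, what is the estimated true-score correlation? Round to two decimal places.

0.39

r_true = r_obs / √(r_xx · r_yy) = 0.24 / √(0.61 × 0.63) = 0.24 / √0.3843 = 0.24 / 0.6199 ≈ 0.39.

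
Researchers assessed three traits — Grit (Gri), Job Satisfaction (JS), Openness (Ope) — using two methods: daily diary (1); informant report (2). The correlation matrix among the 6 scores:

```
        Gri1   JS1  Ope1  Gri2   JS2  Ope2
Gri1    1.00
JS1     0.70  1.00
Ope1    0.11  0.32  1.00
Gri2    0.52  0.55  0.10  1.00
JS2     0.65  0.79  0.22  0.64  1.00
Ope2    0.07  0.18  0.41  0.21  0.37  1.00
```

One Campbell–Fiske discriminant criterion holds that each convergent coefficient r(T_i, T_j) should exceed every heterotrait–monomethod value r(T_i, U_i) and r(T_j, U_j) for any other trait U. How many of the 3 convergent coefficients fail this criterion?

Convergent coefficients and their comparison sets:
Gri (methods 1·2): 0.52 vs {0.70, 0.64, 0.11, 0.21} → fail.
JS (methods 1·2): 0.79 vs {0.70, 0.64, 0.32, 0.37} → pass.
Ope (methods 1·2): 0.41 vs {0.11, 0.21, 0.32, 0.37} → pass.
1 of 3 fail.

1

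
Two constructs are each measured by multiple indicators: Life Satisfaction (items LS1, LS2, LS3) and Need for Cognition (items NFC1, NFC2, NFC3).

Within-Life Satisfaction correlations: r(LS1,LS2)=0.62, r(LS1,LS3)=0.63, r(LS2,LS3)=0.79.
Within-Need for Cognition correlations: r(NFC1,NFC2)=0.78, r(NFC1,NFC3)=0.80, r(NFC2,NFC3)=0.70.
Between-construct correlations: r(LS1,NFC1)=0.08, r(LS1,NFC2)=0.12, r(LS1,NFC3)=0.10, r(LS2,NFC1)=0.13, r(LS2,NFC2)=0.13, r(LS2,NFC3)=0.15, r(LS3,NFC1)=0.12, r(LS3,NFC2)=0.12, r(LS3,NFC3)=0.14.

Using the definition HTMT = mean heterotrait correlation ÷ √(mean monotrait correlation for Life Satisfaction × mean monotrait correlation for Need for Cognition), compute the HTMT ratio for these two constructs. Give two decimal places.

Between-construct mean = 1.09/9 = 0.1211.
Mean within-LS = 2.04/3 = 0.6800; mean within-NFC = 2.28/3 = 0.7600.
Geometric mean = √(0.6800 × 0.7600) = 0.7189.
HTMT = 0.1211 / 0.7189 = 0.17.

0.17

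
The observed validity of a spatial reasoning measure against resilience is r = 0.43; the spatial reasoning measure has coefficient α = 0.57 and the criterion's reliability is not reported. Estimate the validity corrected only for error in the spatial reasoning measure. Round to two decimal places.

Single correction: r_c = r_obs / √r_xx = 0.43 / √0.57 = 0.43 / 0.7550 ≈ 0.57.

0.57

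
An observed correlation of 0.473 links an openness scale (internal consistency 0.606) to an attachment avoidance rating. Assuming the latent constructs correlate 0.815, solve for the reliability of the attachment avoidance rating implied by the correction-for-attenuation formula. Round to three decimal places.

r_true = r_obs / √(r_xx · r_yy) ⇒ 0.815 = 0.473 / √(0.606 · r_yy).
√(0.606 · r_yy) = 0.473 / 0.815 = 0.5804; 0.606 · r_yy = 0.3369; r_yy = 0.3369 / 0.606 ≈ 0.556.

0.556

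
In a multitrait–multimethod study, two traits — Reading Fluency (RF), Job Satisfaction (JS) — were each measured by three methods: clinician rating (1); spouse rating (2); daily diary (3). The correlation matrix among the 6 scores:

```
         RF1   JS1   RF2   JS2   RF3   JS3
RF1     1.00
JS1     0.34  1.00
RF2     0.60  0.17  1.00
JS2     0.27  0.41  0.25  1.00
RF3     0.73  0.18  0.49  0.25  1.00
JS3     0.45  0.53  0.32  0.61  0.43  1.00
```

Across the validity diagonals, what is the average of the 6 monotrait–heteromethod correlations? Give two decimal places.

0.56

Convergent values: 0.60, 0.73, 0.49, 0.41, 0.53, 0.61; mean = 3.37/6 = 0.56.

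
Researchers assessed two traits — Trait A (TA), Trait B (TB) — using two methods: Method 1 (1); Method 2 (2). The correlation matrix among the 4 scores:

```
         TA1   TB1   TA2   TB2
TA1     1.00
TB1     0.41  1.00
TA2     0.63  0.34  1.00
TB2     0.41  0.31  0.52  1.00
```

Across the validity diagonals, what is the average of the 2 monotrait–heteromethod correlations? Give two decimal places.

0.47

Convergent values: 0.63, 0.31; mean = 0.94/2 = 0.47.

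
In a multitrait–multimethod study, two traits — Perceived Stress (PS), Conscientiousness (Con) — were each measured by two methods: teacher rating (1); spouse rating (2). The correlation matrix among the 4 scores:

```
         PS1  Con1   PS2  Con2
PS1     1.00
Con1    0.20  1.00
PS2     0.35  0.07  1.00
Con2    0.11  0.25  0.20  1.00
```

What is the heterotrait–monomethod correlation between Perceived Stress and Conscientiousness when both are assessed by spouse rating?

Different traits, same method: r(PS2, Con2) = 0.20.

0.20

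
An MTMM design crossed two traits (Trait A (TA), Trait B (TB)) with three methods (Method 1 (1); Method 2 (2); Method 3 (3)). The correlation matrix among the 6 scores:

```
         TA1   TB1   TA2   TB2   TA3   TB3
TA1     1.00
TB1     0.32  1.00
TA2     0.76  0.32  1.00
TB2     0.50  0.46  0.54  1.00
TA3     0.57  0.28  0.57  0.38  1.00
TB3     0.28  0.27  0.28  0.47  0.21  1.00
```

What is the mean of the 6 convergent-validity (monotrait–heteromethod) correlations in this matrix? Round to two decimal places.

0.52

Convergent values: 0.76, 0.57, 0.57, 0.46, 0.27, 0.47; mean = 3.10/6 = 0.52.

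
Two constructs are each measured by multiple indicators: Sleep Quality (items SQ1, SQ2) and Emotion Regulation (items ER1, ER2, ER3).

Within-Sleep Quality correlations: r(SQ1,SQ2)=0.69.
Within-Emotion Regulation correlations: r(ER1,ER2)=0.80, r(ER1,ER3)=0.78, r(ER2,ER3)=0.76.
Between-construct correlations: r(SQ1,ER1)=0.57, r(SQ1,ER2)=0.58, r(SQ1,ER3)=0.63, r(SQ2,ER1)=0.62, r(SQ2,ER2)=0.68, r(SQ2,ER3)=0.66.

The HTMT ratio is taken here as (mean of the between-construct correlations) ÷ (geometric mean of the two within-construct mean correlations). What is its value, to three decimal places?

Mean between = 3.74/6 = 0.6233.
Mean within-SQ = 0.69/1 = 0.6900; mean within-ER = 2.34/3 = 0.7800.
Geometric mean = √(0.6900 × 0.7800) = 0.7336.
HTMT = 0.6233 / 0.7336 = 0.850.

0.850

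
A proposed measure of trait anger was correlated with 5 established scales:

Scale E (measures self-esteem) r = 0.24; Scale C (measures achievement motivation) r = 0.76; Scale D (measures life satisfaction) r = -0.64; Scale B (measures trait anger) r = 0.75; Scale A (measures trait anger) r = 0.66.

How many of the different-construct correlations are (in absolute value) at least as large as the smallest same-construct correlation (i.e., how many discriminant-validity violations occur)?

Convergent (same construct = trait anger): Scale B, Scale A.
Smallest convergent = 0.66. Discriminant |r|: 0.24, 0.76, 0.64; count ≥ 0.66 → 1.

1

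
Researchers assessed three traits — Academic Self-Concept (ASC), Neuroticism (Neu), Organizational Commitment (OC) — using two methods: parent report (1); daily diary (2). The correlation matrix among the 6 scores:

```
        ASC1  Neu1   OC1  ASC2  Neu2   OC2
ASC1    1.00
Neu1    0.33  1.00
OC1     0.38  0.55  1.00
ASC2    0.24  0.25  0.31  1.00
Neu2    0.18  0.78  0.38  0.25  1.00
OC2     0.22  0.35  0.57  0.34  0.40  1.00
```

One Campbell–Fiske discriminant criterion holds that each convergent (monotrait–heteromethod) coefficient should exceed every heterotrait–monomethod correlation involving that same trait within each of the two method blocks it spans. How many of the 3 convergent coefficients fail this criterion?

1

Convergent coefficients and their comparison sets:
ASC (methods 1·2): 0.24 vs {0.33, 0.25, 0.38, 0.34} → fail.
Neu (methods 1·2): 0.78 vs {0.33, 0.25, 0.55, 0.40} → pass.
OC (methods 1·2): 0.57 vs {0.38, 0.34, 0.55, 0.40} → pass.
1 of 3 fail.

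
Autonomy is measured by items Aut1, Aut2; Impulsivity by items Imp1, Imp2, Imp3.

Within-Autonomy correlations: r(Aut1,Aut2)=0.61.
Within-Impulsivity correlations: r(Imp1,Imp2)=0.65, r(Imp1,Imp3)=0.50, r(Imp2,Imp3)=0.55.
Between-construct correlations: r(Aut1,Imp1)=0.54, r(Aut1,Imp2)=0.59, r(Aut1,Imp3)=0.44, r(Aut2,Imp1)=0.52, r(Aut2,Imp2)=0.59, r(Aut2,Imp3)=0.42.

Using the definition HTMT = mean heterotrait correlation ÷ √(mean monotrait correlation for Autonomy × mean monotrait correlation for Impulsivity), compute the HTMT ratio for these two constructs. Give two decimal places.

Mean heterotrait r = 3.10/6 = 0.5167.
Mean within-Aut = 0.61/1 = 0.6100; mean within-Imp = 1.70/3 = 0.5667.
Geometric mean = √(0.6100 × 0.5667) = 0.5880.
HTMT = 0.5167 / 0.5880 = 0.88.

0.88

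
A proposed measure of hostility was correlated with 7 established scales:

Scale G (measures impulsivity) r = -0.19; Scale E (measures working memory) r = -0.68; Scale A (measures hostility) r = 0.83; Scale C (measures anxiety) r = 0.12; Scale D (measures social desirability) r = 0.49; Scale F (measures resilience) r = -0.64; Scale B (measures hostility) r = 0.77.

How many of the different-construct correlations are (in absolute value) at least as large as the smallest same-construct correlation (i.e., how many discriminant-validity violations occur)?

Convergent (same construct = hostility): Scale A, Scale B.
Smallest convergent = 0.77. Discriminant |r|: 0.19, 0.68, 0.12, 0.49, 0.64; count ≥ 0.77 → 0.

0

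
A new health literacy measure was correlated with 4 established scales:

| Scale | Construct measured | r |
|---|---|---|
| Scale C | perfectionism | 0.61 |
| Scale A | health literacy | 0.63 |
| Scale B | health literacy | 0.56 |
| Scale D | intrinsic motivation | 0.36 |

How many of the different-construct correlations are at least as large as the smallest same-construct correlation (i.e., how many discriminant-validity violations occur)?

1

Convergent (same construct = health literacy): Scale A, Scale B.
Smallest convergent = 0.56. Discriminant values: 0.61, 0.36; count ≥ 0.56 → 1.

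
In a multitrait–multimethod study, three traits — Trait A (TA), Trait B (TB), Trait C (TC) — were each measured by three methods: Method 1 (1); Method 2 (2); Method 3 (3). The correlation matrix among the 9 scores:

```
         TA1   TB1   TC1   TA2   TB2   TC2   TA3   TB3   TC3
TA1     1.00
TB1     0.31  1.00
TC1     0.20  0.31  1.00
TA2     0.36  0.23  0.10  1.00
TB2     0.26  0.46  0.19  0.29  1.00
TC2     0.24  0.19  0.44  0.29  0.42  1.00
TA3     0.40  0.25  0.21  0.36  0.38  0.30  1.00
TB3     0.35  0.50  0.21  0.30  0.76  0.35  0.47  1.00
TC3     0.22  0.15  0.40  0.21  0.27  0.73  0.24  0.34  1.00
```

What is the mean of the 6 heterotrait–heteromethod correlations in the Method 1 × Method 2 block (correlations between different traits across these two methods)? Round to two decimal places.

HTHM values (method 1 × method 2): 0.26, 0.24, 0.23, 0.19, 0.10, 0.19; mean = 1.21/6 = 0.20.

0.20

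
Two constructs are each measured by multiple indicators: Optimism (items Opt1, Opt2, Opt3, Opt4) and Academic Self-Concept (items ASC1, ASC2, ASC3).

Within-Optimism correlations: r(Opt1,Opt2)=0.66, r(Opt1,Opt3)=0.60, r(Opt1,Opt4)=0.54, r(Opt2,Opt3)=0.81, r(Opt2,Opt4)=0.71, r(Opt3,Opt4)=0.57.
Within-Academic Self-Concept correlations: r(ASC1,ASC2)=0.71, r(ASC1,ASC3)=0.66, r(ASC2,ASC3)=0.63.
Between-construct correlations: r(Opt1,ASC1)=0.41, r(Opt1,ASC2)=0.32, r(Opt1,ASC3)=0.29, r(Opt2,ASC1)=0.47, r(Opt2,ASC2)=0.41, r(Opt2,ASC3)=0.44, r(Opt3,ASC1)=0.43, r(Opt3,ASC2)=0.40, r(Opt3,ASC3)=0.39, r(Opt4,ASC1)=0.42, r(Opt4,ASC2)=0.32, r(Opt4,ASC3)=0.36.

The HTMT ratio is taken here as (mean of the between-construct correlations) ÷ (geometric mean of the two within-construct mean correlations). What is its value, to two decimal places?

Mean between = 4.66/12 = 0.3883.
Mean within-Opt = 3.89/6 = 0.6483; mean within-ASC = 2.00/3 = 0.6667.
Geometric mean = √(0.6483 × 0.6667) = 0.6574.
HTMT = 0.3883 / 0.6574 = 0.59.

0.59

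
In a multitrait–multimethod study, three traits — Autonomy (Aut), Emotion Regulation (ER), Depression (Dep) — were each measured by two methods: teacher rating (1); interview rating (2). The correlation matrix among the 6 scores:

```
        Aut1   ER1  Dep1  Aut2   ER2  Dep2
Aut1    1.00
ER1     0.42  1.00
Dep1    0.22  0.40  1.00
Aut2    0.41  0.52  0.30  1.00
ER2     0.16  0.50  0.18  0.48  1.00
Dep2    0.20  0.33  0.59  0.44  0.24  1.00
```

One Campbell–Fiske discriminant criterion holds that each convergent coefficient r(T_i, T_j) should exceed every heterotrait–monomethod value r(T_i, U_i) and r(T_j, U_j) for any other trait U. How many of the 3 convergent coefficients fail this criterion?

Convergent coefficients and their comparison sets:
Aut (methods 1·2): 0.41 vs {0.42, 0.48, 0.22, 0.44} → fail.
ER (methods 1·2): 0.50 vs {0.42, 0.48, 0.40, 0.24} → pass.
Dep (methods 1·2): 0.59 vs {0.22, 0.44, 0.40, 0.24} → pass.
1 of 3 fail.

1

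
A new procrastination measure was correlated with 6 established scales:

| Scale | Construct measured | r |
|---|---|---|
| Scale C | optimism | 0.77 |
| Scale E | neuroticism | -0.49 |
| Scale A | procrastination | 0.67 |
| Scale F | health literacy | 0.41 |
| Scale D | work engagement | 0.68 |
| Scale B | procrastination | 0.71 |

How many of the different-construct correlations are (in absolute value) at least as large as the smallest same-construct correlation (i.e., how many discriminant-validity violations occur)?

2

Convergent (same construct = procrastination): Scale A, Scale B.
Smallest convergent = 0.67. Discriminant |r|: 0.77, 0.49, 0.41, 0.68; count ≥ 0.67 → 2.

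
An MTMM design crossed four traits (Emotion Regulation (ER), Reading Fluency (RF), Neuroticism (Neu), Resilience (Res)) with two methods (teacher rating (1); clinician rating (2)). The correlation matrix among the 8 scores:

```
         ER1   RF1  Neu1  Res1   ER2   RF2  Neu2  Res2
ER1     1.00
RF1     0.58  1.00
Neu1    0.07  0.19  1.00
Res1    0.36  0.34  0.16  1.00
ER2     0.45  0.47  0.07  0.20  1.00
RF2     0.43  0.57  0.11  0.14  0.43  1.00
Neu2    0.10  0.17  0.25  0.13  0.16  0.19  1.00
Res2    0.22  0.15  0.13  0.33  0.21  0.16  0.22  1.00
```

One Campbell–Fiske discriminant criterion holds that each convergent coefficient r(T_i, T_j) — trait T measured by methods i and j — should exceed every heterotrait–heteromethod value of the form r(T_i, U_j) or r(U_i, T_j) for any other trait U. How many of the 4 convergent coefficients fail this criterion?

1

Checking each validity diagonal entry against its comparison values:
ER (methods 1·2): 0.45 vs {0.43, 0.47, 0.10, 0.07, 0.22, 0.20} → fail.
RF (methods 1·2): 0.57 vs {0.47, 0.43, 0.17, 0.11, 0.15, 0.14} → pass.
Neu (methods 1·2): 0.25 vs {0.07, 0.10, 0.11, 0.17, 0.13, 0.13} → pass.
Res (methods 1·2): 0.33 vs {0.20, 0.22, 0.14, 0.15, 0.13, 0.13} → pass.
1 of 4 fail.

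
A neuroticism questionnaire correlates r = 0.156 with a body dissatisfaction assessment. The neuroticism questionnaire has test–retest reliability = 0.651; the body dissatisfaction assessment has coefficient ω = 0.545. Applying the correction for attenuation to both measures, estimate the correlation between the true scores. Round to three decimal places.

r_true = r_obs / √(r_xx · r_yy) = 0.156 / √(0.651 × 0.545) = 0.156 / √0.354795 = 0.156 / 0.5956 ≈ 0.262.

0.262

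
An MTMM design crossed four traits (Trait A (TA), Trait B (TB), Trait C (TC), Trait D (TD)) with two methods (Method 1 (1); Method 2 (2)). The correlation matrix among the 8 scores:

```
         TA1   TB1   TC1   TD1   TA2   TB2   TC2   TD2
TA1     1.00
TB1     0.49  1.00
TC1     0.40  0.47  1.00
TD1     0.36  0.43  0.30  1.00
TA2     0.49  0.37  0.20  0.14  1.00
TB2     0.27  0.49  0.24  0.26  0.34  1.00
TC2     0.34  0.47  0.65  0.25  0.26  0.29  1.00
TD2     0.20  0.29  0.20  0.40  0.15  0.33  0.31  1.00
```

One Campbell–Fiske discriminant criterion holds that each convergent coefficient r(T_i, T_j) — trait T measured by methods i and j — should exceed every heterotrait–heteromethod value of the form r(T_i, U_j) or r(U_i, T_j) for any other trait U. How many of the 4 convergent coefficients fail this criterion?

Checking each validity diagonal entry against its comparison values:
TA (methods 1·2): 0.49 vs {0.27, 0.37, 0.34, 0.20, 0.20, 0.14} → pass.
TB (methods 1·2): 0.49 vs {0.37, 0.27, 0.47, 0.24, 0.29, 0.26} → pass.
TC (methods 1·2): 0.65 vs {0.20, 0.34, 0.24, 0.47, 0.20, 0.25} → pass.
TD (methods 1·2): 0.40 vs {0.14, 0.20, 0.26, 0.29, 0.25, 0.20} → pass.
0 of 4 fail.

0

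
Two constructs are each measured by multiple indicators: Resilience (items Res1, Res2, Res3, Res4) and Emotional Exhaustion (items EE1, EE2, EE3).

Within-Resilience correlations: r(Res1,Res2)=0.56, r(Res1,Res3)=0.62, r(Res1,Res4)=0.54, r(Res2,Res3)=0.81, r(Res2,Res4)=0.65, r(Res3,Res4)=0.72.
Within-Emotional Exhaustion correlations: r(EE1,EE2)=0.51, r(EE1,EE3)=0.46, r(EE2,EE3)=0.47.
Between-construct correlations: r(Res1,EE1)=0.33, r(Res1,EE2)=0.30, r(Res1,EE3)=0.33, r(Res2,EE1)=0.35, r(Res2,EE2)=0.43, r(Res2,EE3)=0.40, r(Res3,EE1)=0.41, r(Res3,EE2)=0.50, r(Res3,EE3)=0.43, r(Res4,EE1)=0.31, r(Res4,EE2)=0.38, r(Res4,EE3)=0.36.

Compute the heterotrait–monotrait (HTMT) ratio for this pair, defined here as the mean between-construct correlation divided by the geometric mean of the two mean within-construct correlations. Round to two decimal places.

Mean between = 4.53/12 = 0.3775.
Mean within-Res = 3.90/6 = 0.6500; mean within-EE = 1.44/3 = 0.4800.
Geometric mean = √(0.6500 × 0.4800) = 0.5586.
HTMT = 0.3775 / 0.5586 = 0.68.

0.68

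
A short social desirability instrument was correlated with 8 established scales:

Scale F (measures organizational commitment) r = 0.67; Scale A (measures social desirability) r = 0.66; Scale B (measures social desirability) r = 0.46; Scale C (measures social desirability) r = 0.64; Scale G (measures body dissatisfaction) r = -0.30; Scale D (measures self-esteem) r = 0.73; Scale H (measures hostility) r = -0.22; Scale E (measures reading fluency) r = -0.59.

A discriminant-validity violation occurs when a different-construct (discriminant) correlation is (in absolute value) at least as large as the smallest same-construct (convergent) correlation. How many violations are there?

Convergent (same construct = social desirability): Scale A, Scale B, Scale C.
Smallest convergent = 0.46. Discriminant |r|: 0.67, 0.30, 0.73, 0.22, 0.59; count ≥ 0.46 → 3.

3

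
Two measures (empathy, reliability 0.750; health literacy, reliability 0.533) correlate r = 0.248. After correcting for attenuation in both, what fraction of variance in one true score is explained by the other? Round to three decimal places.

Disattenuated r = 0.248 / √(0.750 × 0.533) = 0.248 / 0.6323 = 0.3922.
Shared true-score variance = 0.3922² = 0.1538 ≈ 0.154.

0.154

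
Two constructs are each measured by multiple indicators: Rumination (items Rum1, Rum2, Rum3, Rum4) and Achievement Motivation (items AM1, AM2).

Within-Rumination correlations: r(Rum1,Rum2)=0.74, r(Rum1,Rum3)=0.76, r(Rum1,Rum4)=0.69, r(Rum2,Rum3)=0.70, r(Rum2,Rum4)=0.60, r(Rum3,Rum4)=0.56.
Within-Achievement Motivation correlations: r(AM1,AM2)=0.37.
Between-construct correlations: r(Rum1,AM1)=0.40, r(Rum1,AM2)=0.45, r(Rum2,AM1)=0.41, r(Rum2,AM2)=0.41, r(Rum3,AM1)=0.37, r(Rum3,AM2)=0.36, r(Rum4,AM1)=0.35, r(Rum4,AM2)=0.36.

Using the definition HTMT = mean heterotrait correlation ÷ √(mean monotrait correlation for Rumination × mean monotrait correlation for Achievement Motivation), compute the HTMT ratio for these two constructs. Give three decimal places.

Mean between = 3.11/8 = 0.3888.
Mean within-Rum = 4.05/6 = 0.6750; mean within-AM = 0.37/1 = 0.3700.
Geometric mean = √(0.6750 × 0.3700) = 0.4997.
HTMT = 0.3888 / 0.4997 = 0.778.

0.778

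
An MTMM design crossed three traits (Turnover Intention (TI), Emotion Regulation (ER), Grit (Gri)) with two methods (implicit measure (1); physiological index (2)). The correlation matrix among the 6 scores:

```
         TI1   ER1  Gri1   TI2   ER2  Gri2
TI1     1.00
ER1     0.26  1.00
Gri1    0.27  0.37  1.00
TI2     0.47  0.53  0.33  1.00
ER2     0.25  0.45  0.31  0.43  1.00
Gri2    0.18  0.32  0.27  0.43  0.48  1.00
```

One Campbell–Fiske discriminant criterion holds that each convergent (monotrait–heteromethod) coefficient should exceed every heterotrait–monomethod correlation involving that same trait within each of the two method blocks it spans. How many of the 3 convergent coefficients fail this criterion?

Convergent coefficients and their comparison sets:
TI (methods 1·2): 0.47 vs {0.26, 0.43, 0.27, 0.43} → pass.
ER (methods 1·2): 0.45 vs {0.26, 0.43, 0.37, 0.48} → fail.
Gri (methods 1·2): 0.27 vs {0.27, 0.43, 0.37, 0.48} → fail.
2 of 3 fail.

2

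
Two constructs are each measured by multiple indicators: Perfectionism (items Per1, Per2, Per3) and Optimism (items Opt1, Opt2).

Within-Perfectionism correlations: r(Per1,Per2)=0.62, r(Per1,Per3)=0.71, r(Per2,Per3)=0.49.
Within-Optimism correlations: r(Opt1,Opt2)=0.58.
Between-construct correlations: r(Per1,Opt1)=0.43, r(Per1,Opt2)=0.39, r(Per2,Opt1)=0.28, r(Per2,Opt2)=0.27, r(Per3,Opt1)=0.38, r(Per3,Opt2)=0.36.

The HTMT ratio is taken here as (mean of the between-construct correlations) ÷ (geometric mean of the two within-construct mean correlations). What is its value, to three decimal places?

0.593

Mean heterotrait r = 2.11/6 = 0.3517.
Mean within-Per = 1.82/3 = 0.6067; mean within-Opt = 0.58/1 = 0.5800.
Geometric mean = √(0.6067 × 0.5800) = 0.5932.
HTMT = 0.3517 / 0.5932 = 0.593.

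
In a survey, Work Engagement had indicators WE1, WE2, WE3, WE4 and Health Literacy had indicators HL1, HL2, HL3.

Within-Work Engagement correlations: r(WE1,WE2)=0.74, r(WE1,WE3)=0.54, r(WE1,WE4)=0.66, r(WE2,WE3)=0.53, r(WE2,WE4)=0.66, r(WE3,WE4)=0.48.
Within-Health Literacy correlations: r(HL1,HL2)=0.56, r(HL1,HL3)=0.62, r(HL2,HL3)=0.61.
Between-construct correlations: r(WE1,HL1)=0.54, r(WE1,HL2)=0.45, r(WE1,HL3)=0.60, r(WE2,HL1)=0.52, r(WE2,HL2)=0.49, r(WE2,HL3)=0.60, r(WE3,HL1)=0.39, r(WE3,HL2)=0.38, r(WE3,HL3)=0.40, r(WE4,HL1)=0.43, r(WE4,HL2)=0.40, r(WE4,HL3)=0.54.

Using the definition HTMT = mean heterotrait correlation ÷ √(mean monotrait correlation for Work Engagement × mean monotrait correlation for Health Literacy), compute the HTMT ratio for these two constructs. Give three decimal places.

Mean heterotrait r = 5.74/12 = 0.4783.
Mean within-WE = 3.61/6 = 0.6017; mean within-HL = 1.79/3 = 0.5967.
Geometric mean = √(0.6017 × 0.5967) = 0.5992.
HTMT = 0.4783 / 0.5992 = 0.798.

0.798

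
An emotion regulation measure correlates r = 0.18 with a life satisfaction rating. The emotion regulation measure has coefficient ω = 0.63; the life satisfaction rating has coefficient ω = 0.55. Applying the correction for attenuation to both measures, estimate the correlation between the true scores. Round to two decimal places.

0.31

r_true = r_obs / √(r_xx · r_yy) = 0.18 / √(0.63 × 0.55) = 0.18 / √0.3465 = 0.18 / 0.5886 ≈ 0.31.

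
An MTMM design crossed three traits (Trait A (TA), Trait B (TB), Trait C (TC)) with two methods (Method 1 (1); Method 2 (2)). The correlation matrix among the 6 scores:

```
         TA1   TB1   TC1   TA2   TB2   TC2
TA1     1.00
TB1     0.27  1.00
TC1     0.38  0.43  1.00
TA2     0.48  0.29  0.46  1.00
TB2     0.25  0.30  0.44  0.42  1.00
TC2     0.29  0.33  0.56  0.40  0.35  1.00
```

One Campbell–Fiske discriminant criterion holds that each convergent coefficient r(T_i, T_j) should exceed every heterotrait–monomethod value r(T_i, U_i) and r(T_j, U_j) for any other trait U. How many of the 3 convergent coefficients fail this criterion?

Checking each validity diagonal entry against its comparison values:
TA (methods 1·2): 0.48 vs {0.27, 0.42, 0.38, 0.40} → pass.
TB (methods 1·2): 0.30 vs {0.27, 0.42, 0.43, 0.35} → fail.
TC (methods 1·2): 0.56 vs {0.38, 0.40, 0.43, 0.35} → pass.
1 of 3 fail.

1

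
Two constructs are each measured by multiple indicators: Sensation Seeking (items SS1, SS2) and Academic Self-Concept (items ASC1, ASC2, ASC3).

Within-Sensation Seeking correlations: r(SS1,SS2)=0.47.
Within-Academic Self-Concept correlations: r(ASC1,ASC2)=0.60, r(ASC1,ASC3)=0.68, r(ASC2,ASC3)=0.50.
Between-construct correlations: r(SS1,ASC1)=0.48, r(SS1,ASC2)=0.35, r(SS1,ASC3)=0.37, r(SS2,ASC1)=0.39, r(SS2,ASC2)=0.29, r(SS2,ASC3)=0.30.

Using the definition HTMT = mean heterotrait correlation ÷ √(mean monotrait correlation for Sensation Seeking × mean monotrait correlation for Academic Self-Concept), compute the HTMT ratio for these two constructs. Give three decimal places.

Between-construct mean = 2.18/6 = 0.3633.
Mean within-SS = 0.47/1 = 0.4700; mean within-ASC = 1.78/3 = 0.5933.
Geometric mean = √(0.4700 × 0.5933) = 0.5281.
HTMT = 0.3633 / 0.5281 = 0.688.

0.688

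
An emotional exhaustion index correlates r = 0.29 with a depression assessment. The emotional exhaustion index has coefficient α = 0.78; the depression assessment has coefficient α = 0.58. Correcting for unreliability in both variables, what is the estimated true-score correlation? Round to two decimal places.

0.43

r_true = r_obs / √(r_xx · r_yy) = 0.29 / √(0.78 × 0.58) = 0.29 / √0.4524 = 0.29 / 0.6726 ≈ 0.43.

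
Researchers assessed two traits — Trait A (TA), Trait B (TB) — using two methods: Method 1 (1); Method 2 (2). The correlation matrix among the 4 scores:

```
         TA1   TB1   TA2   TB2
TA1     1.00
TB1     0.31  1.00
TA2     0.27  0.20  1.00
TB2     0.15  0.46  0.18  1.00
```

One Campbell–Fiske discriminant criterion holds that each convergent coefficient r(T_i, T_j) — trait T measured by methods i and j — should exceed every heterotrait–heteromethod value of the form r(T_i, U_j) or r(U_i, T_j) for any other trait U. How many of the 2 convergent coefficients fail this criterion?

0

Each convergent coefficient versus the relevant comparison correlations:
TA (methods 1·2): 0.27 vs {0.15, 0.20} → pass.
TB (methods 1·2): 0.46 vs {0.20, 0.15} → pass.
0 of 2 fail.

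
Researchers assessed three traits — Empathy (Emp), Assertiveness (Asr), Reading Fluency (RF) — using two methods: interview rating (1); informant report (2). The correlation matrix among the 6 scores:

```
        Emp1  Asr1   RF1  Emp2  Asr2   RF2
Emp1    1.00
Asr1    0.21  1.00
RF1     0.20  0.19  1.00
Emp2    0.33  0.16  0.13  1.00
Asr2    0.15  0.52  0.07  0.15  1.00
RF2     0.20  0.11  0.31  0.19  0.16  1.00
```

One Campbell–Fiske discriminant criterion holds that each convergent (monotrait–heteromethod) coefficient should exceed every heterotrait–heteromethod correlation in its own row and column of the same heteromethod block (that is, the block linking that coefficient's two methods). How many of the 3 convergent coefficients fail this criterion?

0

Each convergent coefficient versus the relevant comparison correlations:
Emp (methods 1·2): 0.33 vs {0.15, 0.16, 0.20, 0.13} → pass.
Asr (methods 1·2): 0.52 vs {0.16, 0.15, 0.11, 0.07} → pass.
RF (methods 1·2): 0.31 vs {0.13, 0.20, 0.07, 0.11} → pass.
0 of 3 fail.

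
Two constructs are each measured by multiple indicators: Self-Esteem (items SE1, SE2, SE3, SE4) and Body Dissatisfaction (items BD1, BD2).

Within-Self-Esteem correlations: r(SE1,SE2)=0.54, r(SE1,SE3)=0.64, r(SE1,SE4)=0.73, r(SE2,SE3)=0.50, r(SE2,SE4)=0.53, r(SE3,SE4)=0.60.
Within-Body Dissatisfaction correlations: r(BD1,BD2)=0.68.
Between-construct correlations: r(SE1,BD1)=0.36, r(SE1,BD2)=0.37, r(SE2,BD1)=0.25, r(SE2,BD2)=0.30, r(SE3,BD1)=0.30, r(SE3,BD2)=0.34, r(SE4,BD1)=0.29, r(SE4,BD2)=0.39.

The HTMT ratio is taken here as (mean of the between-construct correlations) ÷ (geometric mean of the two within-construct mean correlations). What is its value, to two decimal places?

Between-construct mean = 2.60/8 = 0.3250.
Mean within-SE = 3.54/6 = 0.5900; mean within-BD = 0.68/1 = 0.6800.
Geometric mean = √(0.5900 × 0.6800) = 0.6334.
HTMT = 0.3250 / 0.6334 = 0.51.

0.51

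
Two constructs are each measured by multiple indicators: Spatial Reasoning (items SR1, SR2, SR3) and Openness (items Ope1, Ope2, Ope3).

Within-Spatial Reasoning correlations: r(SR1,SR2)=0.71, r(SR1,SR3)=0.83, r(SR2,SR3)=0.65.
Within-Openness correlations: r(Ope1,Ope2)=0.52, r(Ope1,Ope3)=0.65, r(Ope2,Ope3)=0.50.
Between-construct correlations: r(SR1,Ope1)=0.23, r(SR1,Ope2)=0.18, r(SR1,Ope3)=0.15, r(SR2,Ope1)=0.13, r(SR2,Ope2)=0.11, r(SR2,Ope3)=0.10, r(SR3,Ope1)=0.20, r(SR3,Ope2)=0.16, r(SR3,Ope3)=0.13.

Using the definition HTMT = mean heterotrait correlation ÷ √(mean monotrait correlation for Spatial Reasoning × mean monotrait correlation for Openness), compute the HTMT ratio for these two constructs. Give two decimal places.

Between-construct mean = 1.39/9 = 0.1544.
Mean within-SR = 2.19/3 = 0.7300; mean within-Ope = 1.67/3 = 0.5567.
Geometric mean = √(0.7300 × 0.5567) = 0.6375.
HTMT = 0.1544 / 0.6375 = 0.24.

0.24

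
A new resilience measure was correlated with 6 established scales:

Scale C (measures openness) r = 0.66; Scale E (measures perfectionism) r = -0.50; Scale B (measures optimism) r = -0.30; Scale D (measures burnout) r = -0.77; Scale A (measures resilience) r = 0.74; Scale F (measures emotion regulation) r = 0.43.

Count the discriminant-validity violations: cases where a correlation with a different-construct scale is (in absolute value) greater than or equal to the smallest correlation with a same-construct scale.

Convergent (same construct = resilience): Scale A.
Smallest convergent = 0.74. Discriminant |r|: 0.66, 0.50, 0.30, 0.77, 0.43; count ≥ 0.74 → 1.

1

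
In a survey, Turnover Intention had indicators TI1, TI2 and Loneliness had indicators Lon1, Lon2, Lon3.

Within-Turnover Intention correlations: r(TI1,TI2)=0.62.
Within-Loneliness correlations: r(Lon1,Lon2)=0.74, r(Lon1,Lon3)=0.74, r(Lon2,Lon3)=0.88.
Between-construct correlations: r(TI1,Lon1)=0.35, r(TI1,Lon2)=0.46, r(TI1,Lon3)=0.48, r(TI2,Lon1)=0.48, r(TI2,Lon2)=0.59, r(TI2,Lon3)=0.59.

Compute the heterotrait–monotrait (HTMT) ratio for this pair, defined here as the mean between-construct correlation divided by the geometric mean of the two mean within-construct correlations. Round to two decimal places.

0.70

Mean between = 2.95/6 = 0.4917.
Mean within-TI = 0.62/1 = 0.6200; mean within-Lon = 2.36/3 = 0.7867.
Geometric mean = √(0.6200 × 0.7867) = 0.6984.
HTMT = 0.4917 / 0.6984 = 0.70.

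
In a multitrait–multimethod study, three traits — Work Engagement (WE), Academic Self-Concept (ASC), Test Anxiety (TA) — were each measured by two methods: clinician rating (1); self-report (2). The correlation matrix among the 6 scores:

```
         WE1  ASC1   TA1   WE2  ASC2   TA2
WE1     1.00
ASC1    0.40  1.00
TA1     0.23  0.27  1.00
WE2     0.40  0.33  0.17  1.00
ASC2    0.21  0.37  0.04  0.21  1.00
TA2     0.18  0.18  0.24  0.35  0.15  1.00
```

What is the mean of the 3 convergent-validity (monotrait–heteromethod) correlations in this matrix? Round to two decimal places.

Convergent values: 0.40, 0.37, 0.24; mean = 1.01/3 = 0.34.

0.34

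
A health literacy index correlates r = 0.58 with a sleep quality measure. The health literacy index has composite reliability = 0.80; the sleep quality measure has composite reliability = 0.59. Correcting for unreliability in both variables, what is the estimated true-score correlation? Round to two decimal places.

0.84

r_true = r_obs / √(r_xx · r_yy) = 0.58 / √(0.80 × 0.59) = 0.58 / √0.4720 = 0.58 / 0.6870 ≈ 0.84.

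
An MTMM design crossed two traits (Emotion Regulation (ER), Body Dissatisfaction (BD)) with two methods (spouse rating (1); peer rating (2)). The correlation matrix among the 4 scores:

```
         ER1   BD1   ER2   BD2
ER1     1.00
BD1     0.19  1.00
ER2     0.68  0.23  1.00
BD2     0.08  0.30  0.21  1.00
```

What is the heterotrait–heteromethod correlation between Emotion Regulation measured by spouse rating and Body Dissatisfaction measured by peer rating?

0.08

Different traits and methods: r(ER1, BD2) = 0.08.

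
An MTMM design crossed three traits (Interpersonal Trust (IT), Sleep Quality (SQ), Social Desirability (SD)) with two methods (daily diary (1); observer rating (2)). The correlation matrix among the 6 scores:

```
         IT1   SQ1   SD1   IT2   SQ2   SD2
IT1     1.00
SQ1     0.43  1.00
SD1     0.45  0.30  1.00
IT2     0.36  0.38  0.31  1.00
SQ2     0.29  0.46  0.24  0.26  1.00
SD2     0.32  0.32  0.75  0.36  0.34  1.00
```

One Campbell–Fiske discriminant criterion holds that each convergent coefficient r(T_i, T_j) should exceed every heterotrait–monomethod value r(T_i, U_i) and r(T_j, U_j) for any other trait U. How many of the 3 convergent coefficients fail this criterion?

Each convergent coefficient versus the relevant comparison correlations:
IT (methods 1·2): 0.36 vs {0.43, 0.26, 0.45, 0.36} → fail.
SQ (methods 1·2): 0.46 vs {0.43, 0.26, 0.30, 0.34} → pass.
SD (methods 1·2): 0.75 vs {0.45, 0.36, 0.30, 0.34} → pass.
1 of 3 fail.

1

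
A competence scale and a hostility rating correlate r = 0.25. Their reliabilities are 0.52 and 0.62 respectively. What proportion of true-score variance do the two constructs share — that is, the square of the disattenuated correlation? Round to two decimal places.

0.19

Disattenuated r = 0.25 / √(0.52 × 0.62) = 0.25 / 0.5678 = 0.4403.
Shared true-score variance = 0.4403² = 0.1939 ≈ 0.19.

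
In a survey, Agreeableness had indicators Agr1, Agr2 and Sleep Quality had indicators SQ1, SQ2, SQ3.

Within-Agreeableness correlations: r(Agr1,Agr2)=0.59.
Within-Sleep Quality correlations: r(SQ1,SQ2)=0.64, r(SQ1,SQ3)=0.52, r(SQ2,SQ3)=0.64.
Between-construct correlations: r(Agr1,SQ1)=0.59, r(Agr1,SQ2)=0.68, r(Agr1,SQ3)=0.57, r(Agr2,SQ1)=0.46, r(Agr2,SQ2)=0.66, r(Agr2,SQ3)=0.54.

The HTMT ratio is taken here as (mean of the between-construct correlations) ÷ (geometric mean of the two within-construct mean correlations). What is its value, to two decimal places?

0.98

Between-construct mean = 3.50/6 = 0.5833.
Mean within-Agr = 0.59/1 = 0.5900; mean within-SQ = 1.80/3 = 0.6000.
Geometric mean = √(0.5900 × 0.6000) = 0.5950.
HTMT = 0.5833 / 0.5950 = 0.98.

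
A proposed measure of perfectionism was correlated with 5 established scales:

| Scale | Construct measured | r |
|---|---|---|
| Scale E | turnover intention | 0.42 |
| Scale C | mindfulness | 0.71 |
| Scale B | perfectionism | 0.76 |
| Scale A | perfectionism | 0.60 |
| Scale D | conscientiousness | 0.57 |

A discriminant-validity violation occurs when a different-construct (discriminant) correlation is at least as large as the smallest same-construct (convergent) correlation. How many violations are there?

1

Convergent (same construct = perfectionism): Scale B, Scale A.
Smallest convergent = 0.60. Discriminant values: 0.42, 0.71, 0.57; count ≥ 0.60 → 1.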